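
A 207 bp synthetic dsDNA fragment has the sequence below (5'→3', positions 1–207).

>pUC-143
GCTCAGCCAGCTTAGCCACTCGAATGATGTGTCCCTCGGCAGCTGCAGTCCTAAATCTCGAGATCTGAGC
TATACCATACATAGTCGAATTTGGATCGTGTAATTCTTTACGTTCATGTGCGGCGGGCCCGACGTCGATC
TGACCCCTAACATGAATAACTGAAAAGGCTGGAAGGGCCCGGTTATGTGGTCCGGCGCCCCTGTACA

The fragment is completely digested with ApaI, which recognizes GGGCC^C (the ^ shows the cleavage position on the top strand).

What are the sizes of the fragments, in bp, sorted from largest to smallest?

129, 50, 28 bp

ApaI sites (GGGCCC) start at positions 125, 175.
ApaI cuts after base 5 of each site (before the last base), so after positions 129, 179.
Linear molecule, 2 cuts → 3 fragments:
  1–129 → 129 bp
  130–179 → 50 bp
  180–207 → 28 bp
Sorted largest to smallest: 129, 50, 28 bp.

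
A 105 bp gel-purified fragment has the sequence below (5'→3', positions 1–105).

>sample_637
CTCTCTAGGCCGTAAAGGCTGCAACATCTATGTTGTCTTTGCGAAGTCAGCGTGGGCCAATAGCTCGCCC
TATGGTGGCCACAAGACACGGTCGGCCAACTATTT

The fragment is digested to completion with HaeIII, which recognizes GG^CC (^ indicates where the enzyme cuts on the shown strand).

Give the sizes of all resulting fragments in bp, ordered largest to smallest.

47, 22, 17, 10, 9 bp

HaeIII sites (GGCC) start at positions 8, 55, 77, 94.
HaeIII cuts after base 2 of each site, so after positions 9, 56, 78, 95.
Linear molecule, 4 cuts → 5 fragments:
  1–9 → 9 bp
  10–56 → 47 bp
  57–78 → 22 bp
  79–95 → 17 bp
  96–105 → 10 bp
Sorted largest to smallest: 47, 22, 17, 10, 9 bp.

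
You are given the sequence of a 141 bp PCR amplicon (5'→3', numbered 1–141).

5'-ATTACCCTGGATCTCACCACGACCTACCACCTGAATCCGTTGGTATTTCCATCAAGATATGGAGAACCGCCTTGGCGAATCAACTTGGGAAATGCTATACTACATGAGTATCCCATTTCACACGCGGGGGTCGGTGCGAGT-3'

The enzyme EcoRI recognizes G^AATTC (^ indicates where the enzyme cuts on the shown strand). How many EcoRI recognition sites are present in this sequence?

No occurrence of GAATTC is present in the sequence.
EcoRI does not cut: 0 sites.

0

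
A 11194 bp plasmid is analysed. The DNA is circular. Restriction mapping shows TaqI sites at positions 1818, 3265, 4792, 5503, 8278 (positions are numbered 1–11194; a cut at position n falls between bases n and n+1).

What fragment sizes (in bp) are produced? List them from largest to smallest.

Circular molecule, 5 cuts → 5 fragments:
  3265 − 1818 = 1447 bp
  4792 − 3265 = 1527 bp
  5503 − 4792 = 711 bp
  8278 − 5503 = 2775 bp
  wrap: 11194 − 8278 + 1818 = 4734 bp
Sorted largest to smallest: 4734, 2775, 1527, 1447, 711 bp.

4734, 2775, 1527, 1447, 711 bp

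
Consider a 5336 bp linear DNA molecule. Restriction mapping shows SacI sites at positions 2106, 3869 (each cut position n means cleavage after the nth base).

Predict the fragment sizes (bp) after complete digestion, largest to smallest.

2106, 1763, 1467 bp

Linear molecule, 2 cuts → 3 fragments:
  2106 − 0 = 2106 bp
  3869 − 2106 = 1763 bp
  5336 − 3869 = 1467 bp
Sorted largest to smallest: 2106, 1763, 1467 bp.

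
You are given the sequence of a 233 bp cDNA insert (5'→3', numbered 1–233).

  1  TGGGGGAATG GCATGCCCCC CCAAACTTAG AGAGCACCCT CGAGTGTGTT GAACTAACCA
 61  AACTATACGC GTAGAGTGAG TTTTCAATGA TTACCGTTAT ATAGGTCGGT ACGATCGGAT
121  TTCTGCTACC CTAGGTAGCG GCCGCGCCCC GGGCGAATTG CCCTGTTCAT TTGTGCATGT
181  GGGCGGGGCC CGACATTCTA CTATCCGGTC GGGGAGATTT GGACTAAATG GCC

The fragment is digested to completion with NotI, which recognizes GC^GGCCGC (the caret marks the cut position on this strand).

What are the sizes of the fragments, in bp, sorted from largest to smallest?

139, 94 bp

The NotI site (GCGGCCGC) starts at position 138.
NotI cuts after base 2 of each site, so after position 139.
Linear molecule, 1 cut → 2 fragments:
  1–139 → 139 bp
  140–233 → 94 bp
Sorted largest to smallest: 139, 94 bp.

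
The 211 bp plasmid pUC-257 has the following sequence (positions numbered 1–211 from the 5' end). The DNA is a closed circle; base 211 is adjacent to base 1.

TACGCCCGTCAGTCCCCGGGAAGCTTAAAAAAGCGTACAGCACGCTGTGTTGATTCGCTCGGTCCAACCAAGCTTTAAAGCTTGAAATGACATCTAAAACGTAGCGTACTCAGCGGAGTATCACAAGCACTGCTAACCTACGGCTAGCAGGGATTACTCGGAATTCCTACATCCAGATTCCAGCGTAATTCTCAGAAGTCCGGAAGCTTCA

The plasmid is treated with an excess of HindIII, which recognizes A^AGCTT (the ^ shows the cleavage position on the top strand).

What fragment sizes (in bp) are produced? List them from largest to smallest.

HindIII sites (AAGCTT) start at positions 21, 70, 78, 204.
HindIII cuts after the first base of each site, so after positions 21, 70, 78, 204.
Circular molecule, 4 cuts → 4 fragments:
  22–70 → 49 bp
  71–78 → 8 bp
  79–204 → 126 bp
  205–211 then 1–21 → 7 + 21 = 28 bp
Sorted largest to smallest: 126, 49, 28, 8 bp.

126, 49, 28, 8 bp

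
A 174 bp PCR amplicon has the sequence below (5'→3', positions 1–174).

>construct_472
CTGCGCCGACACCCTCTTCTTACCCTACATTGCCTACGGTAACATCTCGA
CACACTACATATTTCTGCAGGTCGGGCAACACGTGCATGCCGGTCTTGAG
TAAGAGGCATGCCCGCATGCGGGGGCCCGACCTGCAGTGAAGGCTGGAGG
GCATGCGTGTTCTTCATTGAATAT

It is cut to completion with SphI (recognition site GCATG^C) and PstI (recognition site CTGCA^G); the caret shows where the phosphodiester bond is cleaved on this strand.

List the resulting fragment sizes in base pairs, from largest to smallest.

SphI sites (GCATGC) start at positions 85, 107, 115, 151.
SphI cuts after base 5 of each site (before the last base), so after positions 89, 111, 119, 155.
PstI sites (CTGCAG) start at positions 65, 132.
PstI cuts after base 5 of each site (before the last base), so after positions 69, 136.
Combined cut positions: 69, 89, 111, 119, 136, 155.
Linear molecule, 6 cuts → 7 fragments:
  1–69 → 69 bp
  70–89 → 20 bp
  90–111 → 22 bp
  112–119 → 8 bp
  120–136 → 17 bp
  137–155 → 19 bp
  156–174 → 19 bp
Sorted largest to smallest: 69, 22, 20, 19, 19, 17, 8 bp.

69, 22, 20, 19, 19, 17, 8 bp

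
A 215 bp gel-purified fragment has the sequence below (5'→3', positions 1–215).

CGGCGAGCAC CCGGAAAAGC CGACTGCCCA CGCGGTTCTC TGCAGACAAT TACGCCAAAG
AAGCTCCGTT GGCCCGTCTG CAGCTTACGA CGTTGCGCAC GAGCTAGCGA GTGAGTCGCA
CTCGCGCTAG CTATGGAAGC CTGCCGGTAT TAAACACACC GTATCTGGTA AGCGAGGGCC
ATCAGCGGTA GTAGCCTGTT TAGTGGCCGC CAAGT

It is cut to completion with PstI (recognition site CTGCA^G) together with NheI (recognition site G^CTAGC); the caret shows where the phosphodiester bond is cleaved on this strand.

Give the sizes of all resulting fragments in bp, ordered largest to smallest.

89, 44, 38, 23, 21 bp

PstI sites (CTGCAG) start at positions 40, 78.
PstI cuts after base 5 of each site (before the last base), so after positions 44, 82.
NheI sites (GCTAGC) start at positions 103, 126.
NheI cuts after the first base of each site, so after positions 103, 126.
Combined cut positions: 44, 82, 103, 126.
Linear molecule, 4 cuts → 5 fragments:
  1–44 → 44 bp
  45–82 → 38 bp
  83–103 → 21 bp
  104–126 → 23 bp
  127–215 → 89 bp
Sorted largest to smallest: 89, 44, 38, 23, 21 bp.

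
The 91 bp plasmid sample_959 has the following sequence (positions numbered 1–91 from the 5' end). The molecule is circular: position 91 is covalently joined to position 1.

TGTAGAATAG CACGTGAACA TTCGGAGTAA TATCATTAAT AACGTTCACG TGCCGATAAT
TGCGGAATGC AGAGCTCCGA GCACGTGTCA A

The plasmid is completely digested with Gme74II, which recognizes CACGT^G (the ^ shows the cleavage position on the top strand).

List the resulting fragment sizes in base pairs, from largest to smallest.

36, 35, 20 bp

Gme74II sites (CACGTG) start at positions 11, 47, 82.
Gme74II cuts after base 5 of each site (before the last base), so after positions 15, 51, 86.
Circular molecule, 3 cuts → 3 fragments:
  16–51 → 36 bp
  52–86 → 35 bp
  87–91 then 1–15 → 5 + 15 = 20 bp
Sorted largest to smallest: 36, 35, 20 bp.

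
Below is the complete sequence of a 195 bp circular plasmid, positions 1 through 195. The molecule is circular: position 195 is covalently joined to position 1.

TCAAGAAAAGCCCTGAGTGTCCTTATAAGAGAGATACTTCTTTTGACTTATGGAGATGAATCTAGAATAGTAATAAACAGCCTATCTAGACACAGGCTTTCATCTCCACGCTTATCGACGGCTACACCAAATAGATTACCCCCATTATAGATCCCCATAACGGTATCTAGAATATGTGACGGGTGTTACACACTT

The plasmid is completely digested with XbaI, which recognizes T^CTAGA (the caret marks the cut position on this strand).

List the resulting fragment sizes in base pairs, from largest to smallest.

90, 81, 24 bp

XbaI sites (TCTAGA) start at positions 61, 85, 166.
XbaI cuts after the first base of each site, so after positions 61, 85, 166.
Circular molecule, 3 cuts → 3 fragments:
  62–85 → 24 bp
  86–166 → 81 bp
  167–195 then 1–61 → 29 + 61 = 90 bp
Sorted largest to smallest: 90, 81, 24 bp.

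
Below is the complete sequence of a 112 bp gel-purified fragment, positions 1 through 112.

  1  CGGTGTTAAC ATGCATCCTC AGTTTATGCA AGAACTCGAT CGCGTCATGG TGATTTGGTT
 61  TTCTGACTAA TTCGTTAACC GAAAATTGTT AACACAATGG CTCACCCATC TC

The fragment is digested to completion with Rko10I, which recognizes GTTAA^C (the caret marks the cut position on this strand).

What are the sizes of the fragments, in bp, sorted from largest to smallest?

69, 20, 14, 9 bp

Rko10I sites (GTTAAC) start at positions 5, 74, 88.
Rko10I cuts after base 5 of each site (before the last base), so after positions 9, 78, 92.
Linear molecule, 3 cuts → 4 fragments:
  1–9 → 9 bp
  10–78 → 69 bp
  79–92 → 14 bp
  93–112 → 20 bp
Sorted largest to smallest: 69, 20, 14, 9 bp.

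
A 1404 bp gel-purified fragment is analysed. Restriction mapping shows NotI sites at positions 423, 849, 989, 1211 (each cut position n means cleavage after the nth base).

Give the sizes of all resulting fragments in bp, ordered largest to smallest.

426, 423, 222, 193, 140 bp

Linear molecule, 4 cuts → 5 fragments:
  423 − 0 = 423 bp
  849 − 423 = 426 bp
  989 − 849 = 140 bp
  1211 − 989 = 222 bp
  1404 − 1211 = 193 bp
Sorted largest to smallest: 426, 423, 222, 193, 140 bp.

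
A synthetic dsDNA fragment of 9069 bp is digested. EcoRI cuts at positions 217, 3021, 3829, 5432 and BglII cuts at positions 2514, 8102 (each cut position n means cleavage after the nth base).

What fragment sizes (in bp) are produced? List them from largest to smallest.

2670, 2297, 1603, 967, 808, 507, 217 bp

Combined cut positions (sorted): 217, 2514, 3021, 3829, 5432, 8102.
Linear molecule, 6 cuts → 7 fragments:
  217 − 0 = 217 bp
  2514 − 217 = 2297 bp
  3021 − 2514 = 507 bp
  3829 − 3021 = 808 bp
  5432 − 3829 = 1603 bp
  8102 − 5432 = 2670 bp
  9069 − 8102 = 967 bp
Sorted largest to smallest: 2670, 2297, 1603, 967, 808, 507, 217 bp.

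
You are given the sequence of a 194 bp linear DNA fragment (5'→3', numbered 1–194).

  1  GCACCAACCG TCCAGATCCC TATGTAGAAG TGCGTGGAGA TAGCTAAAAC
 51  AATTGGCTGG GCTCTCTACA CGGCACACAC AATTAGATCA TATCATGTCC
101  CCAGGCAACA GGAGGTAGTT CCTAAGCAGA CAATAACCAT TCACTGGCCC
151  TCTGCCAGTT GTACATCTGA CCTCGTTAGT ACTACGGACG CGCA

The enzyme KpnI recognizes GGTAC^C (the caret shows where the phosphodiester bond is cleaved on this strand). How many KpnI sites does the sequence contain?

No occurrence of GGTACC is present in the sequence.
KpnI does not cut: 0 sites.

0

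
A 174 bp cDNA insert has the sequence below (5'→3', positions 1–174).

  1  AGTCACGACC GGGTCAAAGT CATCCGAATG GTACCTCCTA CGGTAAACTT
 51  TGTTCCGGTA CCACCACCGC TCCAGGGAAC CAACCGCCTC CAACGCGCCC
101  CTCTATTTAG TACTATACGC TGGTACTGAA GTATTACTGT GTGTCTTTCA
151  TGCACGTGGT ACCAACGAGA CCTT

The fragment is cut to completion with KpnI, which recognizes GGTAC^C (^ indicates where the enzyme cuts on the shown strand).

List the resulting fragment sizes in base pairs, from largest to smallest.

KpnI sites (GGTACC) start at positions 30, 57, 158.
KpnI cuts after base 5 of each site (before the last base), so after positions 34, 61, 162.
Linear molecule, 3 cuts → 4 fragments:
  1–34 → 34 bp
  35–61 → 27 bp
  62–162 → 101 bp
  163–174 → 12 bp
Sorted largest to smallest: 101, 34, 27, 12 bp.

101, 34, 27, 12 bp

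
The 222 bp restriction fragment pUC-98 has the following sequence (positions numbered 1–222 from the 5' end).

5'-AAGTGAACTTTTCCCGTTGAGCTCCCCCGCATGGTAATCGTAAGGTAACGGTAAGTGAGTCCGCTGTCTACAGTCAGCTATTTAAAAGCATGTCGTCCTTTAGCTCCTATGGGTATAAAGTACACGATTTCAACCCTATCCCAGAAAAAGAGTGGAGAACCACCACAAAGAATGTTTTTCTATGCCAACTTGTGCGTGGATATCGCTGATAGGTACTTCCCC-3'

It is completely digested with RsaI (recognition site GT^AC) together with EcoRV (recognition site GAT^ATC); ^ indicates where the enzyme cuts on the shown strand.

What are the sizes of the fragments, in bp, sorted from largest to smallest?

RsaI sites (GTAC) start at positions 120, 213.
RsaI cuts after base 2 of each site, so after positions 121, 214.
The EcoRV site (GATATC) starts at position 199.
EcoRV cuts after base 3 of each site, so after position 201.
Combined cut positions: 121, 201, 214.
Linear molecule, 3 cuts → 4 fragments:
  1–121 → 121 bp
  122–201 → 80 bp
  202–214 → 13 bp
  215–222 → 8 bp
Sorted largest to smallest: 121, 80, 13, 8 bp.

121, 80, 13, 8 bp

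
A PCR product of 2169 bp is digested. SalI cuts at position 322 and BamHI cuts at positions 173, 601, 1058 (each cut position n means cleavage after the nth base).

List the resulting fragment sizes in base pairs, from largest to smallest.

1111, 457, 279, 173, 149 bp

Combined cut positions (sorted): 173, 322, 601, 1058.
Linear molecule, 4 cuts → 5 fragments:
  173 − 0 = 173 bp
  322 − 173 = 149 bp
  601 − 322 = 279 bp
  1058 − 601 = 457 bp
  2169 − 1058 = 1111 bp
Sorted largest to smallest: 1111, 457, 279, 173, 149 bp.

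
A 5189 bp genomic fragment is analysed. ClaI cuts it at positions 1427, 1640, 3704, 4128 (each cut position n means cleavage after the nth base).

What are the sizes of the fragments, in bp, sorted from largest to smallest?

2064, 1427, 1061, 424, 213 bp

Linear molecule, 4 cuts → 5 fragments:
  1427 − 0 = 1427 bp
  1640 − 1427 = 213 bp
  3704 − 1640 = 2064 bp
  4128 − 3704 = 424 bp
  5189 − 4128 = 1061 bp
Sorted largest to smallest: 2064, 1427, 1061, 424, 213 bp.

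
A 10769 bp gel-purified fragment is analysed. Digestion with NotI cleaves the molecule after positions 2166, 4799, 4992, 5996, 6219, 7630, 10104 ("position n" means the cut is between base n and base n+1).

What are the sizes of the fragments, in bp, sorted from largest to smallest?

2633, 2474, 2166, 1411, 1004, 665, 223, 193 bp

Linear molecule, 7 cuts → 8 fragments:
  2166 − 0 = 2166 bp
  4799 − 2166 = 2633 bp
  4992 − 4799 = 193 bp
  5996 − 4992 = 1004 bp
  6219 − 5996 = 223 bp
  7630 − 6219 = 1411 bp
  10104 − 7630 = 2474 bp
  10769 − 10104 = 665 bp
Sorted largest to smallest: 2633, 2474, 2166, 1411, 1004, 665, 223, 193 bp.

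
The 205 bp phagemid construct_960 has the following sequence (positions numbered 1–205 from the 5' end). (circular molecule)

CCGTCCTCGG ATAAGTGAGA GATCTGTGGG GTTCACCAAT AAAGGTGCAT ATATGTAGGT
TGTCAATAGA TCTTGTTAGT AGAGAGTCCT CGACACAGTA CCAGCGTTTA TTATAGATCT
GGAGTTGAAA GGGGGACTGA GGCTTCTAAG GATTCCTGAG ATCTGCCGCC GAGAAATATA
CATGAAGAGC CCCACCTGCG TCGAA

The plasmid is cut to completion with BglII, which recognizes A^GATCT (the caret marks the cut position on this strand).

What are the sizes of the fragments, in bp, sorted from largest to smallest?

66, 48, 47, 44 bp

BglII sites (AGATCT) start at positions 20, 68, 115, 159.
BglII cuts after the first base of each site, so after positions 20, 68, 115, 159.
Circular molecule, 4 cuts → 4 fragments:
  21–68 → 48 bp
  69–115 → 47 bp
  116–159 → 44 bp
  160–205 then 1–20 → 46 + 20 = 66 bp
Sorted largest to smallest: 66, 48, 47, 44 bp.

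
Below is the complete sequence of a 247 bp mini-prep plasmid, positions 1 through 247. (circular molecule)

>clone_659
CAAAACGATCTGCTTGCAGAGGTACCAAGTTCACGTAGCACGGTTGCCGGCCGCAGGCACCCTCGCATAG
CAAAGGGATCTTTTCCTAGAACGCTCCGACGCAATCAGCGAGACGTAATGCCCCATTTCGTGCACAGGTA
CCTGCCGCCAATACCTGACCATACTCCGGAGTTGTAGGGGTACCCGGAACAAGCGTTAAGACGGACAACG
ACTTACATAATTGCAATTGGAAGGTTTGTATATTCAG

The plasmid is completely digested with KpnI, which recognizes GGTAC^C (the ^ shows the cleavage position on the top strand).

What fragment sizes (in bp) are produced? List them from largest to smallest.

116, 89, 42 bp

KpnI sites (GGTACC) start at positions 21, 137, 179.
KpnI cuts after base 5 of each site (before the last base), so after positions 25, 141, 183.
Circular molecule, 3 cuts → 3 fragments:
  26–141 → 116 bp
  142–183 → 42 bp
  184–247 then 1–25 → 64 + 25 = 89 bp
Sorted largest to smallest: 116, 89, 42 bp.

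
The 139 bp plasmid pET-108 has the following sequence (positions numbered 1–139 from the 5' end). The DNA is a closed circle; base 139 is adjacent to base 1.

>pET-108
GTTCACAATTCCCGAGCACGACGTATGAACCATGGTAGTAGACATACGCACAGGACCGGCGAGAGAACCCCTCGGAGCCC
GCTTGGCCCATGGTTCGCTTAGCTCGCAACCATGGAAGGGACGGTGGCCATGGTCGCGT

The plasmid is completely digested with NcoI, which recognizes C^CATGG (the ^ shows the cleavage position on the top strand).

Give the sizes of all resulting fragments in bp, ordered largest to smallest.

NcoI sites (CCATGG) start at positions 30, 88, 110, 128.
NcoI cuts after the first base of each site, so after positions 30, 88, 110, 128.
Circular molecule, 4 cuts → 4 fragments:
  31–88 → 58 bp
  89–110 → 22 bp
  111–128 → 18 bp
  129–139 then 1–30 → 11 + 30 = 41 bp
Sorted largest to smallest: 58, 41, 22, 18 bp.

58, 41, 22, 18 bp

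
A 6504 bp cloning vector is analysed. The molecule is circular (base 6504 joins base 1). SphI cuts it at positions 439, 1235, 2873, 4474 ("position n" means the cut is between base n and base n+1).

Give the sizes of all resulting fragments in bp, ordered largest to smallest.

Circular molecule, 4 cuts → 4 fragments:
  1235 − 439 = 796 bp
  2873 − 1235 = 1638 bp
  4474 − 2873 = 1601 bp
  wrap: 6504 − 4474 + 439 = 2469 bp
Sorted largest to smallest: 2469, 1638, 1601, 796 bp.

2469, 1638, 1601, 796 bp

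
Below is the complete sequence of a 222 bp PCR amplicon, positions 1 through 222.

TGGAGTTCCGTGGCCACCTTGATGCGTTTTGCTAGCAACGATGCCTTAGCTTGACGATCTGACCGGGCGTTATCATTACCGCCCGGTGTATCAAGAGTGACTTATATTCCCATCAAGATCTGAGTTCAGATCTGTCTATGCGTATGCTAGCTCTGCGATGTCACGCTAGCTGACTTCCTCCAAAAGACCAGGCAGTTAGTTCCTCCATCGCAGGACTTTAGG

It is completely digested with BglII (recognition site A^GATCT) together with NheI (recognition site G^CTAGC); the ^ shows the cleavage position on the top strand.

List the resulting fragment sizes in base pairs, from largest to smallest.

85, 57, 31, 19, 18, 12 bp

BglII sites (AGATCT) start at positions 116, 128.
BglII cuts after the first base of each site, so after positions 116, 128.
NheI sites (GCTAGC) start at positions 31, 146, 165.
NheI cuts after the first base of each site, so after positions 31, 146, 165.
Combined cut positions: 31, 116, 128, 146, 165.
Linear molecule, 5 cuts → 6 fragments:
  1–31 → 31 bp
  32–116 → 85 bp
  117–128 → 12 bp
  129–146 → 18 bp
  147–165 → 19 bp
  166–222 → 57 bp
Sorted largest to smallest: 85, 57, 31, 19, 18, 12 bp.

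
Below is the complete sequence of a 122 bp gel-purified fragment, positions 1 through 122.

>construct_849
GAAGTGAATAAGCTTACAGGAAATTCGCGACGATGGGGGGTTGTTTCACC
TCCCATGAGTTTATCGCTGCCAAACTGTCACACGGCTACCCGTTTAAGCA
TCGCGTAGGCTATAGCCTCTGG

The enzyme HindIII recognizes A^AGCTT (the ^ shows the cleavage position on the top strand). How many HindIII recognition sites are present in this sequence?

AAGCTT occurs starting at position 10.
HindIII cuts at 1 site.

1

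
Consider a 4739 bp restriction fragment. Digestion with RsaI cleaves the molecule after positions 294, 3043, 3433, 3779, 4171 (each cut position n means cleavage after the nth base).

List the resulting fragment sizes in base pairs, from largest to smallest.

Linear molecule, 5 cuts → 6 fragments:
  294 − 0 = 294 bp
  3043 − 294 = 2749 bp
  3433 − 3043 = 390 bp
  3779 − 3433 = 346 bp
  4171 − 3779 = 392 bp
  4739 − 4171 = 568 bp
Sorted largest to smallest: 2749, 568, 392, 390, 346, 294 bp.

2749, 568, 392, 390, 346, 294 bp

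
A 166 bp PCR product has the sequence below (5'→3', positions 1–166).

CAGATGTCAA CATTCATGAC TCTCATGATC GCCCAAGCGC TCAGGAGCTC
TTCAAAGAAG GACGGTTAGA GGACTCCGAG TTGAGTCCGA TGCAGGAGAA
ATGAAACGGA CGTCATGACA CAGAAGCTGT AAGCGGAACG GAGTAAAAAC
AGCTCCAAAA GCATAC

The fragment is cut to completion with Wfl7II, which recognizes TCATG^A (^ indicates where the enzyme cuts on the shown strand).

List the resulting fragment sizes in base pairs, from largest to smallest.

Wfl7II sites (TCATGA) start at positions 14, 23, 113.
Wfl7II cuts after base 5 of each site (before the last base), so after positions 18, 27, 117.
Linear molecule, 3 cuts → 4 fragments:
  1–18 → 18 bp
  19–27 → 9 bp
  28–117 → 90 bp
  118–166 → 49 bp
Sorted largest to smallest: 90, 49, 18, 9 bp.

90, 49, 18, 9 bp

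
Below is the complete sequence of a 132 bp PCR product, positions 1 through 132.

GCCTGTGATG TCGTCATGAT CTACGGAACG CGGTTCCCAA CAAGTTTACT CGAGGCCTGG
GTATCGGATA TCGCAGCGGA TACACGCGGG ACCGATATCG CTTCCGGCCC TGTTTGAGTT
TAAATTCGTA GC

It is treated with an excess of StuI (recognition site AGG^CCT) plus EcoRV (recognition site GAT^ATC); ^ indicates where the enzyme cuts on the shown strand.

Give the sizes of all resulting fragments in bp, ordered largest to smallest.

55, 36, 27, 14 bp

The StuI site (AGGCCT) starts at position 53.
StuI cuts after base 3 of each site, so after position 55.
EcoRV sites (GATATC) start at positions 67, 94.
EcoRV cuts after base 3 of each site, so after positions 69, 96.
Combined cut positions: 55, 69, 96.
Linear molecule, 3 cuts → 4 fragments:
  1–55 → 55 bp
  56–69 → 14 bp
  70–96 → 27 bp
  97–132 → 36 bp
Sorted largest to smallest: 55, 36, 27, 14 bp.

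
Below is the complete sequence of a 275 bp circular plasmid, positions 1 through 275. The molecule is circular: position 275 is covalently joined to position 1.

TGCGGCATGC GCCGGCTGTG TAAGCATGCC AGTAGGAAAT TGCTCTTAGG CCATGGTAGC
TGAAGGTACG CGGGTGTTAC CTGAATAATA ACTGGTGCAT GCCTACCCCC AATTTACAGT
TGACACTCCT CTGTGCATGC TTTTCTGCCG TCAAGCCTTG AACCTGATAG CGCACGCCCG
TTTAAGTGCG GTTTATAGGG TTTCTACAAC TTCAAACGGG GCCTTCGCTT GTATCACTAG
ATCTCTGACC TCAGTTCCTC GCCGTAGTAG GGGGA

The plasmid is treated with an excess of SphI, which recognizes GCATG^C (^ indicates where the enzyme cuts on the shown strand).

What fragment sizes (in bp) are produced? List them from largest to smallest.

145, 73, 38, 19 bp

SphI sites (GCATGC) start at positions 5, 24, 97, 135.
SphI cuts after base 5 of each site (before the last base), so after positions 9, 28, 101, 139.
Circular molecule, 4 cuts → 4 fragments:
  10–28 → 19 bp
  29–101 → 73 bp
  102–139 → 38 bp
  140–275 then 1–9 → 136 + 9 = 145 bp
Sorted largest to smallest: 145, 73, 38, 19 bp.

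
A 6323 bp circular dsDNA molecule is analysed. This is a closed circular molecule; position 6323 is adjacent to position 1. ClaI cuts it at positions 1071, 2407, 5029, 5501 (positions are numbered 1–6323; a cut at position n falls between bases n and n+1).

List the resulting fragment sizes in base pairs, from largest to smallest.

Circular molecule, 4 cuts → 4 fragments:
  2407 − 1071 = 1336 bp
  5029 − 2407 = 2622 bp
  5501 − 5029 = 472 bp
  wrap: 6323 − 5501 + 1071 = 1893 bp
Sorted largest to smallest: 2622, 1893, 1336, 472 bp.

2622, 1893, 1336, 472 bp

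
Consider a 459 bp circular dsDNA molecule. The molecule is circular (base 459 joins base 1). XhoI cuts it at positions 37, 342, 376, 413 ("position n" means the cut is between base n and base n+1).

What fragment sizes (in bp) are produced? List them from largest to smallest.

Circular molecule, 4 cuts → 4 fragments:
  342 − 37 = 305 bp
  376 − 342 = 34 bp
  413 − 376 = 37 bp
  wrap: 459 − 413 + 37 = 83 bp
Sorted largest to smallest: 305, 83, 37, 34 bp.

305, 83, 37, 34 bp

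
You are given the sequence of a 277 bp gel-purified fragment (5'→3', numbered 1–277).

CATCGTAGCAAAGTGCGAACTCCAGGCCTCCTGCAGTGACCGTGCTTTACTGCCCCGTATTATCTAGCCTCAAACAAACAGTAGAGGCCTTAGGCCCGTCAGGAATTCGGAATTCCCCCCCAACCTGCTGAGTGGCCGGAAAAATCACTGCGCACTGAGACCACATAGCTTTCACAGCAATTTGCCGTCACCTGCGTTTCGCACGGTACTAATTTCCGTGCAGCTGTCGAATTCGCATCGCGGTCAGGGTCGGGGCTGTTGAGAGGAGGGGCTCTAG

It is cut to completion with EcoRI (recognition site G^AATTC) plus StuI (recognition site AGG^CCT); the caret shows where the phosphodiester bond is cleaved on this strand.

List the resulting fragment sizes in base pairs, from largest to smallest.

119, 61, 48, 26, 16, 7 bp

EcoRI sites (GAATTC) start at positions 103, 110, 229.
EcoRI cuts after the first base of each site, so after positions 103, 110, 229.
StuI sites (AGGCCT) start at positions 24, 85.
StuI cuts after base 3 of each site, so after positions 26, 87.
Combined cut positions: 26, 87, 103, 110, 229.
Linear molecule, 5 cuts → 6 fragments:
  1–26 → 26 bp
  27–87 → 61 bp
  88–103 → 16 bp
  104–110 → 7 bp
  111–229 → 119 bp
  230–277 → 48 bp
Sorted largest to smallest: 119, 61, 48, 26, 16, 7 bp.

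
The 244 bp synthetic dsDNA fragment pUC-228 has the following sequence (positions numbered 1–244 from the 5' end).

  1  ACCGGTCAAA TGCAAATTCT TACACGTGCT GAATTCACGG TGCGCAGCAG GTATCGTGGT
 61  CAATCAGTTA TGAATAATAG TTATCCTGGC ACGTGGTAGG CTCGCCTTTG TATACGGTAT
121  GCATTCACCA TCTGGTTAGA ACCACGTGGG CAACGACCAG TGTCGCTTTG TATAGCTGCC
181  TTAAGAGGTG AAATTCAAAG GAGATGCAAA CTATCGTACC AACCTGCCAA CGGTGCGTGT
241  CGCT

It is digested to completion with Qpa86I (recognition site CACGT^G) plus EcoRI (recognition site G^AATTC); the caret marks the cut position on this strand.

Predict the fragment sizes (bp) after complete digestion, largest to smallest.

97, 63, 53, 27, 4 bp

Qpa86I sites (CACGTG) start at positions 23, 90, 143.
Qpa86I cuts after base 5 of each site (before the last base), so after positions 27, 94, 147.
The EcoRI site (GAATTC) starts at position 31.
EcoRI cuts after the first base of each site, so after position 31.
Combined cut positions: 27, 31, 94, 147.
Linear molecule, 4 cuts → 5 fragments:
  1–27 → 27 bp
  28–31 → 4 bp
  32–94 → 63 bp
  95–147 → 53 bp
  148–244 → 97 bp
Sorted largest to smallest: 97, 63, 53, 27, 4 bp.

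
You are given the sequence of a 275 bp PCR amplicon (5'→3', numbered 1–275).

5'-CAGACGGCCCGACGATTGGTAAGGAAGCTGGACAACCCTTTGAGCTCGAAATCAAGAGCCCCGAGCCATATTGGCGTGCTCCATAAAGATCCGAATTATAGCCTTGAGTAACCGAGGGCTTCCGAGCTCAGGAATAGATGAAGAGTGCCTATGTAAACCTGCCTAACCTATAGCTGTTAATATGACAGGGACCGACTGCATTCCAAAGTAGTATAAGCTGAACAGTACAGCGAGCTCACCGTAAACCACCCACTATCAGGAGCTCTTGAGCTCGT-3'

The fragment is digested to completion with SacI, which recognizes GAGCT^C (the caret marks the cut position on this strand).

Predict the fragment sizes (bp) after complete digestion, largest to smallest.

108, 82, 46, 28, 8, 3 bp

SacI sites (GAGCTC) start at positions 42, 124, 232, 260, 268.
SacI cuts after base 5 of each site (before the last base), so after positions 46, 128, 236, 264, 272.
Linear molecule, 5 cuts → 6 fragments:
  1–46 → 46 bp
  47–128 → 82 bp
  129–236 → 108 bp
  237–264 → 28 bp
  265–272 → 8 bp
  273–275 → 3 bp
Sorted largest to smallest: 108, 82, 46, 28, 8, 3 bp.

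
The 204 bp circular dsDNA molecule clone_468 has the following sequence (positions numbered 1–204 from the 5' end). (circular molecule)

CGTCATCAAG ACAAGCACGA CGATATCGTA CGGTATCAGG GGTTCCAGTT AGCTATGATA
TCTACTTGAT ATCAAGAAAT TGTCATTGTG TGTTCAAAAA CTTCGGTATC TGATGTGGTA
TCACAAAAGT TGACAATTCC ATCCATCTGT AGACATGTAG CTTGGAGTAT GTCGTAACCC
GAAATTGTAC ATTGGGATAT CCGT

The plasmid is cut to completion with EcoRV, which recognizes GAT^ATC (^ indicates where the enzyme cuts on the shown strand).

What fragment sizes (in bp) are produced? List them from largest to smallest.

128, 35, 30, 11 bp

EcoRV sites (GATATC) start at positions 22, 57, 68, 196.
EcoRV cuts after base 3 of each site, so after positions 24, 59, 70, 198.
Circular molecule, 4 cuts → 4 fragments:
  25–59 → 35 bp
  60–70 → 11 bp
  71–198 → 128 bp
  199–204 then 1–24 → 6 + 24 = 30 bp
Sorted largest to smallest: 128, 35, 30, 11 bp.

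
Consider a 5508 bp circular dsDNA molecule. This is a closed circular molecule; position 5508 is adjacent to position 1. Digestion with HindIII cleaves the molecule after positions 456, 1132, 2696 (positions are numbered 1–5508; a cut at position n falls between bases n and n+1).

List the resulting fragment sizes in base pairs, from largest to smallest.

3268, 1564, 676 bp

Circular molecule, 3 cuts → 3 fragments:
  1132 − 456 = 676 bp
  2696 − 1132 = 1564 bp
  wrap: 5508 − 2696 + 456 = 3268 bp
Sorted largest to smallest: 3268, 1564, 676 bp.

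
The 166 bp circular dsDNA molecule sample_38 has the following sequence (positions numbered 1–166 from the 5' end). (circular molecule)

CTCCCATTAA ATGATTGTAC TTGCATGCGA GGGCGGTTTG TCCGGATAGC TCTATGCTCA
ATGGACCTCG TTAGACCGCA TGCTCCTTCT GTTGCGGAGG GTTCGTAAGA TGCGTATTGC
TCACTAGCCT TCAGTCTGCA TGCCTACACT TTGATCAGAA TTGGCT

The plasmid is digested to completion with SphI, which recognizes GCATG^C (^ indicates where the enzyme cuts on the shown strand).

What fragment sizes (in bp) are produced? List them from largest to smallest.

60, 55, 51 bp

SphI sites (GCATGC) start at positions 23, 78, 138.
SphI cuts after base 5 of each site (before the last base), so after positions 27, 82, 142.
Circular molecule, 3 cuts → 3 fragments:
  28–82 → 55 bp
  83–142 → 60 bp
  143–166 then 1–27 → 24 + 27 = 51 bp
Sorted largest to smallest: 60, 55, 51 bp.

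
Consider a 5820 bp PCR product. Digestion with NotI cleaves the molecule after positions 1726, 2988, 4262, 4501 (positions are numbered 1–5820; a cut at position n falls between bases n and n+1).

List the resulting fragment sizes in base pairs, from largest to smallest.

Linear molecule, 4 cuts → 5 fragments:
  1726 − 0 = 1726 bp
  2988 − 1726 = 1262 bp
  4262 − 2988 = 1274 bp
  4501 − 4262 = 239 bp
  5820 − 4501 = 1319 bp
Sorted largest to smallest: 1726, 1319, 1274, 1262, 239 bp.

1726, 1319, 1274, 1262, 239 bp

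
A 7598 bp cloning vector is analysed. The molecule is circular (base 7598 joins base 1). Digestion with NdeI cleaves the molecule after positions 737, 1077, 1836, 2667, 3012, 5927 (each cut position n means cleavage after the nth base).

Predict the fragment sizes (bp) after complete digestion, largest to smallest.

Circular molecule, 6 cuts → 6 fragments:
  1077 − 737 = 340 bp
  1836 − 1077 = 759 bp
  2667 − 1836 = 831 bp
  3012 − 2667 = 345 bp
  5927 − 3012 = 2915 bp
  wrap: 7598 − 5927 + 737 = 2408 bp
Sorted largest to smallest: 2915, 2408, 831, 759, 345, 340 bp.

2915, 2408, 831, 759, 345, 340 bp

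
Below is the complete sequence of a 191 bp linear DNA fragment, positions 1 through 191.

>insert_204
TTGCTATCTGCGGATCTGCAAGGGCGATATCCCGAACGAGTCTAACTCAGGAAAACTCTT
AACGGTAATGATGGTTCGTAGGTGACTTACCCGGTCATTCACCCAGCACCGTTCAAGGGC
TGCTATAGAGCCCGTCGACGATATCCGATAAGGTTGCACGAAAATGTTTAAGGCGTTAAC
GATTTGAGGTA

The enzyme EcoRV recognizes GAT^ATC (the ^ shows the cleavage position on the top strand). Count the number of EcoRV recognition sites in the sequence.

2

GATATC occurs starting at positions 26, 140.
EcoRV cuts at 2 sites.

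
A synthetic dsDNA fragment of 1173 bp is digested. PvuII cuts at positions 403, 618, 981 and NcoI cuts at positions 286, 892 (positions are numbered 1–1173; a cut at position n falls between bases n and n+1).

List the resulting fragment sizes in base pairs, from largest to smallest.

Combined cut positions (sorted): 286, 403, 618, 892, 981.
Linear molecule, 5 cuts → 6 fragments:
  286 − 0 = 286 bp
  403 − 286 = 117 bp
  618 − 403 = 215 bp
  892 − 618 = 274 bp
  981 − 892 = 89 bp
  1173 − 981 = 192 bp
Sorted largest to smallest: 286, 274, 215, 192, 117, 89 bp.

286, 274, 215, 192, 117, 89 bp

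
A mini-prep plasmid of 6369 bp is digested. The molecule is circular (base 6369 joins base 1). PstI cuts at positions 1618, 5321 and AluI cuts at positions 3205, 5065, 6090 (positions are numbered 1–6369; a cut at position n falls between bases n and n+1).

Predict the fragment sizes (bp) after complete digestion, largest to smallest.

1897, 1860, 1587, 769, 256 bp

Combined cut positions (sorted): 1618, 3205, 5065, 5321, 6090.
Circular molecule, 5 cuts → 5 fragments:
  3205 − 1618 = 1587 bp
  5065 − 3205 = 1860 bp
  5321 − 5065 = 256 bp
  6090 − 5321 = 769 bp
  wrap: 6369 − 6090 + 1618 = 1897 bp
Sorted largest to smallest: 1897, 1860, 1587, 769, 256 bp.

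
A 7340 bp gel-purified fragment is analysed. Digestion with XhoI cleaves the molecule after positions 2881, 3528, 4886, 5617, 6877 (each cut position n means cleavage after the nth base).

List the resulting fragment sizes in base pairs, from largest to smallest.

2881, 1358, 1260, 731, 647, 463 bp

Linear molecule, 5 cuts → 6 fragments:
  2881 − 0 = 2881 bp
  3528 − 2881 = 647 bp
  4886 − 3528 = 1358 bp
  5617 − 4886 = 731 bp
  6877 − 5617 = 1260 bp
  7340 − 6877 = 463 bp
Sorted largest to smallest: 2881, 1358, 1260, 731, 647, 463 bp.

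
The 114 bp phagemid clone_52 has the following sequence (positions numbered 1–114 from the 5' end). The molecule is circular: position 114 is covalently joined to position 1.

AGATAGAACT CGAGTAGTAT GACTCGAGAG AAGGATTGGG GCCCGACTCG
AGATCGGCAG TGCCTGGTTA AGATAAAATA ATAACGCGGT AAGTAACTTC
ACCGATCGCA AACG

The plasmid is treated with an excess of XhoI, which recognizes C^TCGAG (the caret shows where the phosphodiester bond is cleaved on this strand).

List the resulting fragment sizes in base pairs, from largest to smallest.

76, 24, 14 bp

XhoI sites (CTCGAG) start at positions 9, 23, 47.
XhoI cuts after the first base of each site, so after positions 9, 23, 47.
Circular molecule, 3 cuts → 3 fragments:
  10–23 → 14 bp
  24–47 → 24 bp
  48–114 then 1–9 → 67 + 9 = 76 bp
Sorted largest to smallest: 76, 24, 14 bp.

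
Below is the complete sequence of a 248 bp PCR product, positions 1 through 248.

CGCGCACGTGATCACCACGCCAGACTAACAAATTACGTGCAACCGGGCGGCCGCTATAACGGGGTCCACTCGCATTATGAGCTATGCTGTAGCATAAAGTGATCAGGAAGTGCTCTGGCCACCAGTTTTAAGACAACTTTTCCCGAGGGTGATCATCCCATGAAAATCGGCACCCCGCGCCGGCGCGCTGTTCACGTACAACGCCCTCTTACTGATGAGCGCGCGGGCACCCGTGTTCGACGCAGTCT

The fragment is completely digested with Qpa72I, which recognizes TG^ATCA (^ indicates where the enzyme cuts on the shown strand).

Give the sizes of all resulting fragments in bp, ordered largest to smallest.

97, 91, 50, 10 bp

Qpa72I sites (TGATCA) start at positions 9, 100, 150.
Qpa72I cuts after base 2 of each site, so after positions 10, 101, 151.
Linear molecule, 3 cuts → 4 fragments:
  1–10 → 10 bp
  11–101 → 91 bp
  102–151 → 50 bp
  152–248 → 97 bp
Sorted largest to smallest: 97, 91, 50, 10 bp.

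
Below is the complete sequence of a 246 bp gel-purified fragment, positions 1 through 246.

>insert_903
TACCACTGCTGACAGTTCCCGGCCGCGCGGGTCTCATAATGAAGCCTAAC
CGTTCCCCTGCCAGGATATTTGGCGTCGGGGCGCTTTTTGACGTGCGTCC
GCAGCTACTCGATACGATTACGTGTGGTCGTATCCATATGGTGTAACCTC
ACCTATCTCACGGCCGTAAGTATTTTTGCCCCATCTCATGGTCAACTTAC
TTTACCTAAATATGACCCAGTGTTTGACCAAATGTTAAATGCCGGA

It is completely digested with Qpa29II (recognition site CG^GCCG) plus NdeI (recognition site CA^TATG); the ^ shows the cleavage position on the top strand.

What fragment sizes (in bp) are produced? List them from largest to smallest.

Qpa29II sites (CGGCCG) start at positions 20, 161.
Qpa29II cuts after base 2 of each site, so after positions 21, 162.
The NdeI site (CATATG) starts at position 135.
NdeI cuts after base 2 of each site, so after position 136.
Combined cut positions: 21, 136, 162.
Linear molecule, 3 cuts → 4 fragments:
  1–21 → 21 bp
  22–136 → 115 bp
  137–162 → 26 bp
  163–246 → 84 bp
Sorted largest to smallest: 115, 84, 26, 21 bp.

115, 84, 26, 21 bp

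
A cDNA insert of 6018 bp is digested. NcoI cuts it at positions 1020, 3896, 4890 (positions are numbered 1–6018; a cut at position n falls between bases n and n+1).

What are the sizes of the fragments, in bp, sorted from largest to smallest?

2876, 1128, 1020, 994 bp

Linear molecule, 3 cuts → 4 fragments:
  1020 − 0 = 1020 bp
  3896 − 1020 = 2876 bp
  4890 − 3896 = 994 bp
  6018 − 4890 = 1128 bp
Sorted largest to smallest: 2876, 1128, 1020, 994 bp.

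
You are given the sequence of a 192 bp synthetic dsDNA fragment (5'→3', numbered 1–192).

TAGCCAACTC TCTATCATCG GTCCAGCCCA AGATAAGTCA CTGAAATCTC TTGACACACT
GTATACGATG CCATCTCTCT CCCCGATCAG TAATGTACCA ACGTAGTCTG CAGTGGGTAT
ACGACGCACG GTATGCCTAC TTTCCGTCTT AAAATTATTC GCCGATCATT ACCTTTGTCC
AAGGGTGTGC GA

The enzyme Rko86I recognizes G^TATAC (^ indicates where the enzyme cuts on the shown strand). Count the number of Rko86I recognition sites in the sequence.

GTATAC occurs starting at positions 61, 117.
Rko86I cuts at 2 sites.

2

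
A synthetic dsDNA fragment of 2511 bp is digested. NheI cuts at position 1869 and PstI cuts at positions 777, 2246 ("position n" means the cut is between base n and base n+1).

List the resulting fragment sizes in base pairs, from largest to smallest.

Combined cut positions (sorted): 777, 1869, 2246.
Linear molecule, 3 cuts → 4 fragments:
  777 − 0 = 777 bp
  1869 − 777 = 1092 bp
  2246 − 1869 = 377 bp
  2511 − 2246 = 265 bp
Sorted largest to smallest: 1092, 777, 377, 265 bp.

1092, 777, 377, 265 bp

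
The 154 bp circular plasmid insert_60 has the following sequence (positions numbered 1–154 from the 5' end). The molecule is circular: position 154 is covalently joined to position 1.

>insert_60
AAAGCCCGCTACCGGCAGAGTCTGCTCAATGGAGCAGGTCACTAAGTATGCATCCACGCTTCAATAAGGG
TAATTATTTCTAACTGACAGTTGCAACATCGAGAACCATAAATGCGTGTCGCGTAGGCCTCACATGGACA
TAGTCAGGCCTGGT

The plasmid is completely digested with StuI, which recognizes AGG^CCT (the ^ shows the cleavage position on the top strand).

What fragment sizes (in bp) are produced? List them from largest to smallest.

StuI sites (AGGCCT) start at positions 125, 146.
StuI cuts after base 3 of each site, so after positions 127, 148.
Circular molecule, 2 cuts → 2 fragments:
  128–148 → 21 bp
  149–154 then 1–127 → 6 + 127 = 133 bp
Sorted largest to smallest: 133, 21 bp.

133, 21 bp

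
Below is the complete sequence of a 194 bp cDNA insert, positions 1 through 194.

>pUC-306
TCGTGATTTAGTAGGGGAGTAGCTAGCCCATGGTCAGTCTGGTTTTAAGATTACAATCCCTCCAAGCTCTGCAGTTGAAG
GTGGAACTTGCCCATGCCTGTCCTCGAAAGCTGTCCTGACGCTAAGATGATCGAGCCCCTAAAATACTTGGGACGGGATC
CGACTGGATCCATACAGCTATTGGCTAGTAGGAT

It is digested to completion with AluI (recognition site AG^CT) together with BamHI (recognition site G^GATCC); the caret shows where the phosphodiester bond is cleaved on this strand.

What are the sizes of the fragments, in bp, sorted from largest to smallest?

46, 44, 44, 22, 17, 11, 10 bp

AluI sites (AGCT) start at positions 21, 65, 109, 176.
AluI cuts after base 2 of each site, so after positions 22, 66, 110, 177.
BamHI sites (GGATCC) start at positions 156, 166.
BamHI cuts after the first base of each site, so after positions 156, 166.
Combined cut positions: 22, 66, 110, 156, 166, 177.
Linear molecule, 6 cuts → 7 fragments:
  1–22 → 22 bp
  23–66 → 44 bp
  67–110 → 44 bp
  111–156 → 46 bp
  157–166 → 10 bp
  167–177 → 11 bp
  178–194 → 17 bp
Sorted largest to smallest: 46, 44, 44, 22, 17, 11, 10 bp.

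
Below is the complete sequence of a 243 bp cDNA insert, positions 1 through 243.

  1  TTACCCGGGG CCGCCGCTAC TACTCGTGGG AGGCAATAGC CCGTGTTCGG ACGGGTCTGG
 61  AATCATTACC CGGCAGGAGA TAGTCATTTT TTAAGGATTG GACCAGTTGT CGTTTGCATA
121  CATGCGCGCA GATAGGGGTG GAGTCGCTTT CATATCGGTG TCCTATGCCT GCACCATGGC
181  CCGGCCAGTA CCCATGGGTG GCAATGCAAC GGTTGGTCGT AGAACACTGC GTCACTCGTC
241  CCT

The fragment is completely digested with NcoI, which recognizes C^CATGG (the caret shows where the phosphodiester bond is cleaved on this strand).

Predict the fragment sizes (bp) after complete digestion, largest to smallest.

NcoI sites (CCATGG) start at positions 174, 192.
NcoI cuts after the first base of each site, so after positions 174, 192.
Linear molecule, 2 cuts → 3 fragments:
  1–174 → 174 bp
  175–192 → 18 bp
  193–243 → 51 bp
Sorted largest to smallest: 174, 51, 18 bp.

174, 51, 18 bp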